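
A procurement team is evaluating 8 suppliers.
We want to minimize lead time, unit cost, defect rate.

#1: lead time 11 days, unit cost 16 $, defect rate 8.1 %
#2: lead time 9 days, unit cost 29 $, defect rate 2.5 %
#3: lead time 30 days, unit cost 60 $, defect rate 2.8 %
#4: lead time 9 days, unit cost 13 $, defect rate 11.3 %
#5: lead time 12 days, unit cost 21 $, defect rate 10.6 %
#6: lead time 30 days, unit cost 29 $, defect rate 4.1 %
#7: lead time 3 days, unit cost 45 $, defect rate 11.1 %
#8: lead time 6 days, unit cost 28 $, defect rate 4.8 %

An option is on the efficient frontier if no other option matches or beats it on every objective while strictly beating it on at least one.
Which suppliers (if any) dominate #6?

#2: lead time 9≤30, unit cost 29≤29, defect rate 2.5≤4.1 — dominates #6.
Others (#1, #3, #4, #5, #7, #8) are each worse than #6 on at least one objective.

#2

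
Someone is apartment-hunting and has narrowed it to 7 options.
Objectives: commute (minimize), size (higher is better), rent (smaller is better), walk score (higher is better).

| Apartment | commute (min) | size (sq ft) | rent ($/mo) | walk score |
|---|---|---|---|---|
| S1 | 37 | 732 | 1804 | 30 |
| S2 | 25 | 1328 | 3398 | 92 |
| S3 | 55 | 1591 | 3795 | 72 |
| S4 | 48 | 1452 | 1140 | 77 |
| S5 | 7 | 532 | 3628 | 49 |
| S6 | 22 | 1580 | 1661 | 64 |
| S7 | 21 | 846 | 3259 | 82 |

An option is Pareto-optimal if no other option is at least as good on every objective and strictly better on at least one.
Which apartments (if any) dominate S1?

S6: commute 22≤37, size 1580≥732, rent 1661≤1804, walk score 64≥30 — dominates S1.
Others (S2, S3, S4, S5, S7) are each worse than S1 on at least one objective.

S6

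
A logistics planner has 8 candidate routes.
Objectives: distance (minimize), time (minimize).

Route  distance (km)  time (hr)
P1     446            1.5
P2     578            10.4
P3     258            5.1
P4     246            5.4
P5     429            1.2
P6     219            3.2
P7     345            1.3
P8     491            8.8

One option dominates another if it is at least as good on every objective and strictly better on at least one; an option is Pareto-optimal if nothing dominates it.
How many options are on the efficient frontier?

P1: dominated by P5 (distance 429≤446, time 1.2≤1.5).
P2: dominated by P1 (distance 446≤578, time 1.5≤10.4).
P3: dominated by P6 (distance 219≤258, time 3.2≤5.1).
P4: dominated by P6 (distance 219≤246, time 3.2≤5.4).
P5: not dominated (best time).
P6: not dominated (best distance).
P7: not dominated.
P8: dominated by P1 (distance 446≤491, time 1.5≤8.8).
Pareto-optimal: P5, P6, P7 → 3.

3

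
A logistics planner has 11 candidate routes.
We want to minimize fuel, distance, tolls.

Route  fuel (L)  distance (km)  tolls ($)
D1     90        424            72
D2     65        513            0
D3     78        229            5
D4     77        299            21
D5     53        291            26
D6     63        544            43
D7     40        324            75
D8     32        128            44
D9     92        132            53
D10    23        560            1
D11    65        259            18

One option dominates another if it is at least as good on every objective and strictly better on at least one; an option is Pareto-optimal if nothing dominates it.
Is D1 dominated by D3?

Yes

D3 vs D1: fuel 78≤90, distance 229≤424, tolls 5≤72 — D3 is at least as good on every objective with at least one strict improvement.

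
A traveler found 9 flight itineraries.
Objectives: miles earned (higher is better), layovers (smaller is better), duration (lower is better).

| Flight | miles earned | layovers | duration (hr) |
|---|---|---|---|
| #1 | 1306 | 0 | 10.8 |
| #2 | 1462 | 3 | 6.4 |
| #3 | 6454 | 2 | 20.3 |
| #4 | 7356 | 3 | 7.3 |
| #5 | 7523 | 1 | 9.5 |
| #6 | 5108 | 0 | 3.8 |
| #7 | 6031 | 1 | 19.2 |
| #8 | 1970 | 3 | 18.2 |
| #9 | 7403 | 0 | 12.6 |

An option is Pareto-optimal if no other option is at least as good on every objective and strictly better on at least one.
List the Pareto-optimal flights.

#4, #5, #6, #9

#1: dominated by #6 (miles earned 5108≥1306, layovers 0≤0, duration 3.8≤10.8).
#2: dominated by #6 (miles earned 5108≥1462, layovers 0≤3, duration 3.8≤6.4).
#3: dominated by #5 (miles earned 7523≥6454, layovers 1≤2, duration 9.5≤20.3).
#4: not dominated.
#5: not dominated (best miles earned).
#6: not dominated (best duration).
#7: dominated by #5 (miles earned 7523≥6031, layovers 1≤1, duration 9.5≤19.2).
#8: dominated by #4 (miles earned 7356≥1970, layovers 3≤3, duration 7.3≤18.2).
#9: not dominated.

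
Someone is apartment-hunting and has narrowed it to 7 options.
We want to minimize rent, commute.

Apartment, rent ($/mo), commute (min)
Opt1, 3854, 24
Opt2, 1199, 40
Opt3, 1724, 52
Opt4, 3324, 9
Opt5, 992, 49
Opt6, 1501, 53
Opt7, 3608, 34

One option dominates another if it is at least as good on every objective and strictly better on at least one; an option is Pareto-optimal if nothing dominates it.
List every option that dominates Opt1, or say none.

Opt4

Opt4: rent 3324≤3854, commute 9≤24 — dominates Opt1.
Others (Opt2, Opt3, Opt5, Opt6, Opt7) are each worse than Opt1 on at least one objective.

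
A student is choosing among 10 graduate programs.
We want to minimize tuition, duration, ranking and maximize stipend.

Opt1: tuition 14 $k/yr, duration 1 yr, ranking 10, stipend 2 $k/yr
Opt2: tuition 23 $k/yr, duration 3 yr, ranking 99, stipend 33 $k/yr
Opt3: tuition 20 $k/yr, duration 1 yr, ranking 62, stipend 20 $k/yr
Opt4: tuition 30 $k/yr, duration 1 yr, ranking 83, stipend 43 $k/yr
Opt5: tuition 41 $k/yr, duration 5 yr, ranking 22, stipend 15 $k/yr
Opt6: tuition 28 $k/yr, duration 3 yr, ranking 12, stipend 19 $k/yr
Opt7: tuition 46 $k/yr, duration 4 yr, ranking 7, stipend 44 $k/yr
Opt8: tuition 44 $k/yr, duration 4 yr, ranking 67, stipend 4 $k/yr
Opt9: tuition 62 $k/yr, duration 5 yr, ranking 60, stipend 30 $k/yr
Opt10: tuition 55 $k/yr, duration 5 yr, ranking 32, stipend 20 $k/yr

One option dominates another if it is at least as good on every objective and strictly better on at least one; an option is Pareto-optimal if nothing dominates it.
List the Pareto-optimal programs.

Opt1: not dominated (best tuition).
Opt2: not dominated.
Opt3: not dominated.
Opt4: not dominated.
Opt5: dominated by Opt6 (tuition 28≤41, duration 3≤5, ranking 12≤22, stipend 19≥15).
Opt6: not dominated.
Opt7: not dominated (best ranking).
Opt8: dominated by Opt3 (tuition 20≤44, duration 1≤4, ranking 62≤67, stipend 20≥4).
Opt9: dominated by Opt7 (tuition 46≤62, duration 4≤5, ranking 7≤60, stipend 44≥30).
Opt10: dominated by Opt7 (tuition 46≤55, duration 4≤5, ranking 7≤32, stipend 44≥20).

Opt1, Opt2, Opt3, Opt4, Opt6, Opt7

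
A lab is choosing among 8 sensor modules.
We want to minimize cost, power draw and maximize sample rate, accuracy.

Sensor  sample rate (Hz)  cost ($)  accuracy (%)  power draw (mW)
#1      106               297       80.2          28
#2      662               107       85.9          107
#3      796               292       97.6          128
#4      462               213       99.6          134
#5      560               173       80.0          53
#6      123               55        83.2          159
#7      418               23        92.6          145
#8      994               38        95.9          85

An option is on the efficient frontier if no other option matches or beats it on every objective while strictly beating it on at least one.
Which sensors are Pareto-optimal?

#1, #3, #4, #5, #7, #8

#1: not dominated (best power draw).
#2: dominated by #8 (sample rate 994≥662, cost 38≤107, accuracy 95.9≥85.9, power draw 85≤107).
#3: not dominated.
#4: not dominated (best accuracy).
#5: not dominated.
#6: dominated by #7 (sample rate 418≥123, cost 23≤55, accuracy 92.6≥83.2, power draw 145≤159).
#7: not dominated (best cost).
#8: not dominated (best sample rate).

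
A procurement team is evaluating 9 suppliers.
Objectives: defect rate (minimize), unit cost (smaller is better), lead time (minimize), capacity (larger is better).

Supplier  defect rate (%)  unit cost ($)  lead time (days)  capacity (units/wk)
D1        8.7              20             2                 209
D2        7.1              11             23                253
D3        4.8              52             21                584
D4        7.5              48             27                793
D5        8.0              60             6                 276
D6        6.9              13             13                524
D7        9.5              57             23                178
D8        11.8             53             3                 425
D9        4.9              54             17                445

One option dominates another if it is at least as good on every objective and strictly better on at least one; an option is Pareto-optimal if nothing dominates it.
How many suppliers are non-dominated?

8

D1: not dominated (best lead time).
D2: not dominated (best unit cost).
D3: not dominated (best defect rate).
D4: not dominated (best capacity).
D5: not dominated.
D6: not dominated.
D7: dominated by D1 (defect rate 8.7≤9.5, unit cost 20≤57, lead time 2≤23, capacity 209≥178).
D8: not dominated.
D9: not dominated.
Pareto-optimal: D1, D2, D3, D4, D5, D6, D8, D9 → 8.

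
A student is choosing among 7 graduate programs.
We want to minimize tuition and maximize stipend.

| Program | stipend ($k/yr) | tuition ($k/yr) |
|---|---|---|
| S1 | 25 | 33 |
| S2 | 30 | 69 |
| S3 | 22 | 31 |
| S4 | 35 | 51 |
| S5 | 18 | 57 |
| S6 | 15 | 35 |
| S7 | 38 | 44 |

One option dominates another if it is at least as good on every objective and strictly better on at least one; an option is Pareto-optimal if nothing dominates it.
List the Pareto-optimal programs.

S1, S3, S7

S1: not dominated.
S2: dominated by S4 (stipend 35≥30, tuition 51≤69).
S3: not dominated (best tuition).
S4: dominated by S7 (stipend 38≥35, tuition 44≤51).
S5: dominated by S1 (stipend 25≥18, tuition 33≤57).
S6: dominated by S1 (stipend 25≥15, tuition 33≤35).
S7: not dominated (best stipend).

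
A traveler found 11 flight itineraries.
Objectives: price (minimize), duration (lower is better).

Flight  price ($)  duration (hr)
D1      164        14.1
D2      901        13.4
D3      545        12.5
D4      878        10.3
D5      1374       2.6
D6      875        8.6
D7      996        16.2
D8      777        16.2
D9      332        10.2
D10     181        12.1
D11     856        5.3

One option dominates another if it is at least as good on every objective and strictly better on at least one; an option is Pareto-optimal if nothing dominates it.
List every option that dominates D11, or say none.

D1: worse on duration (14.1 vs 5.3).
D2: worse on price (901 vs 856).
D3: worse on duration (12.5 vs 5.3).
D4: worse on price (878 vs 856).
D5: worse on price (1374 vs 856).
D6: worse on price (875 vs 856).
D7: worse on price (996 vs 856).
D8: worse on duration (16.2 vs 5.3).
D9: worse on duration (10.2 vs 5.3).
D10: worse on duration (12.1 vs 5.3).
No option dominates D11.

none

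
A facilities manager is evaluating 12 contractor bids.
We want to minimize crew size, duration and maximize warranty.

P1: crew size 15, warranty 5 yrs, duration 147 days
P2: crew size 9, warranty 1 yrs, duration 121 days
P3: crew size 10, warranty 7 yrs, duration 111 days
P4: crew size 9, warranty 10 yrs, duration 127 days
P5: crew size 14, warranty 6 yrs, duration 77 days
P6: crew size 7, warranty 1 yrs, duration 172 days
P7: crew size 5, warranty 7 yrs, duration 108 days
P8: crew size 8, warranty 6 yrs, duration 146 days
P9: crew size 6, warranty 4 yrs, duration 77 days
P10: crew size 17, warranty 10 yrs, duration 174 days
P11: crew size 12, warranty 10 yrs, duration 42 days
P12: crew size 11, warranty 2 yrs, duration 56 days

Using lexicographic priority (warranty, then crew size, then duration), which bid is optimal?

P4

First maximize warranty: best is 10, kept {P4, P10, P11}.
Then minimize crew size: best is 9, kept {P4}.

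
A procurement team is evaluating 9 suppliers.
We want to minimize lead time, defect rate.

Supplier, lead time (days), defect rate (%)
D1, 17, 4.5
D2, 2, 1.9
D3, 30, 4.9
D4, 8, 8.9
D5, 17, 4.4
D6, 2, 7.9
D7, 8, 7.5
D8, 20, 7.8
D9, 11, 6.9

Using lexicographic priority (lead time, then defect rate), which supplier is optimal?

First minimize lead time: best is 2, kept {D2, D6}.
Then minimize defect rate: best is 1.9, kept {D2}.

D2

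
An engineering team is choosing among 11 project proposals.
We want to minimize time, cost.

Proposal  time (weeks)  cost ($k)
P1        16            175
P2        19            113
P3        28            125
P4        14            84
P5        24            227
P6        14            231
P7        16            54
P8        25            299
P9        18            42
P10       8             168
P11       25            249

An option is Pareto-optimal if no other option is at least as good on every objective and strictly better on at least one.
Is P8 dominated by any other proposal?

P1 vs P8: time 16≤25, cost 175≤299 — P1 is at least as good on every objective and strictly better on at least one, so P1 dominates P8.

Yes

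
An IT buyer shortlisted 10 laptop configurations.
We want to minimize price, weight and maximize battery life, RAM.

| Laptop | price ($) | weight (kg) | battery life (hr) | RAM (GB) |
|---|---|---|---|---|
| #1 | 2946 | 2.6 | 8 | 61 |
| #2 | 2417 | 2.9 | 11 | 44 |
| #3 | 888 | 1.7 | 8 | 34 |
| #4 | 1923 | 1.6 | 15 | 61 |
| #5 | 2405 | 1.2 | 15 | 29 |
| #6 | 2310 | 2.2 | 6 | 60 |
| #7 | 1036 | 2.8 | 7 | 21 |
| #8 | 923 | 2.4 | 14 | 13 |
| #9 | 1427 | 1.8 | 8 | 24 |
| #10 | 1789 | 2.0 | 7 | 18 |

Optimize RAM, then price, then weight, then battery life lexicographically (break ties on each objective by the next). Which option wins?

First maximize RAM: best is 61, kept {#1, #4}.
Then minimize price: best is 1923, kept {#4}.

#4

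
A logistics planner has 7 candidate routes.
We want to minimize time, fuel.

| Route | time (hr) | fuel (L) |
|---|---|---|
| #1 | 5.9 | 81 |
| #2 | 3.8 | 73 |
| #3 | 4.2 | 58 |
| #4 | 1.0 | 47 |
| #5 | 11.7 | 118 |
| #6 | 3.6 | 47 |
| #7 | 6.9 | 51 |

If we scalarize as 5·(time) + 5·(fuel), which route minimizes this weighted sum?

#1: 5·5.9 + 5·81 = 434.5
#2: 5·3.8 + 5·73 = 384.0
#3: 5·4.2 + 5·58 = 311.0
#4: 5·1.0 + 5·47 = 240.0
#5: 5·11.7 + 5·118 = 648.5
#6: 5·3.6 + 5·47 = 253.0
#7: 5·6.9 + 5·51 = 289.5
Lowest: #4 at 240.0.

#4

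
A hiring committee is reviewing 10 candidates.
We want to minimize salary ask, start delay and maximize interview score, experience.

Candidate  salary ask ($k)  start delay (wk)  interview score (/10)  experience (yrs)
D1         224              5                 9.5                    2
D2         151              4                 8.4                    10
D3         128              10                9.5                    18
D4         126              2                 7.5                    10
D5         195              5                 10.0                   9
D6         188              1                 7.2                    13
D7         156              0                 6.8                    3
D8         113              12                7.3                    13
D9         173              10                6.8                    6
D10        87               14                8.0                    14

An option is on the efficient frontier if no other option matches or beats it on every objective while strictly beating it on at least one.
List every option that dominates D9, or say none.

D2, D3, D4

D2: salary ask 151≤173, start delay 4≤10, interview score 8.4≥6.8, experience 10≥6 — dominates D9.
D3: salary ask 128≤173, start delay 10≤10, interview score 9.5≥6.8, experience 18≥6 — dominates D9.
D4: salary ask 126≤173, start delay 2≤10, interview score 7.5≥6.8, experience 10≥6 — dominates D9.
Others (D1, D5, D6, D7, D8, D10) are each worse than D9 on at least one objective.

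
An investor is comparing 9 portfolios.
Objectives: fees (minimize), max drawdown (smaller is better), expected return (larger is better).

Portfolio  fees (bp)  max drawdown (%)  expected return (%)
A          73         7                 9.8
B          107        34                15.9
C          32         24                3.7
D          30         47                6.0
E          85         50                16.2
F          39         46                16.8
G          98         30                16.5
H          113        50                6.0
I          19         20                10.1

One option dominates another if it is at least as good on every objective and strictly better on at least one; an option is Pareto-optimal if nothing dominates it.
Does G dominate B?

Yes

G vs B: fees 98≤107, max drawdown 30≤34, expected return 16.5≥15.9 — G is at least as good on every objective with at least one strict improvement.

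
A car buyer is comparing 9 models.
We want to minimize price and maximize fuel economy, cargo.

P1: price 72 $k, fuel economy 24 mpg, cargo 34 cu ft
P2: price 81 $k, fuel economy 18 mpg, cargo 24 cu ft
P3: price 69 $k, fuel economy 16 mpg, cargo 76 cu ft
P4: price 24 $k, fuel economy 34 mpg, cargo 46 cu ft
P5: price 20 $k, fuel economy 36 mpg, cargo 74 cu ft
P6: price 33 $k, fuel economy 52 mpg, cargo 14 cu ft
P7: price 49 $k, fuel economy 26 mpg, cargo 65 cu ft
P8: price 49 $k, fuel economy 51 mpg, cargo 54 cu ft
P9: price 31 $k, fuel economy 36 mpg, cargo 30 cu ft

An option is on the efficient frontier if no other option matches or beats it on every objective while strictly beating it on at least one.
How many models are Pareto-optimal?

4

P1: dominated by P4 (price 24≤72, fuel economy 34≥24, cargo 46≥34).
P2: dominated by P1 (price 72≤81, fuel economy 24≥18, cargo 34≥24).
P3: not dominated (best cargo).
P4: dominated by P5 (price 20≤24, fuel economy 36≥34, cargo 74≥46).
P5: not dominated (best price).
P6: not dominated (best fuel economy).
P7: dominated by P5 (price 20≤49, fuel economy 36≥26, cargo 74≥65).
P8: not dominated.
P9: dominated by P5 (price 20≤31, fuel economy 36≥36, cargo 74≥30).
Pareto-optimal: P3, P5, P6, P8 → 4.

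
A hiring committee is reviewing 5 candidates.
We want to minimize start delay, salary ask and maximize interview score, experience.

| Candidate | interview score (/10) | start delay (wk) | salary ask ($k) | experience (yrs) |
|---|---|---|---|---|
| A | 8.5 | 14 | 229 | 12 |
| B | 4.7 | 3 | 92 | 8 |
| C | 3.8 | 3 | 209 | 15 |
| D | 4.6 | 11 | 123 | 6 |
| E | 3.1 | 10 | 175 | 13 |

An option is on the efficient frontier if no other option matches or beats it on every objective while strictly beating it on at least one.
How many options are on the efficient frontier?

4

A: not dominated (best interview score).
B: not dominated (best salary ask).
C: not dominated (best experience).
D: dominated by B (interview score 4.7≥4.6, start delay 3≤11, salary ask 92≤123, experience 8≥6).
E: not dominated.
Pareto-optimal: A, B, C, E → 4.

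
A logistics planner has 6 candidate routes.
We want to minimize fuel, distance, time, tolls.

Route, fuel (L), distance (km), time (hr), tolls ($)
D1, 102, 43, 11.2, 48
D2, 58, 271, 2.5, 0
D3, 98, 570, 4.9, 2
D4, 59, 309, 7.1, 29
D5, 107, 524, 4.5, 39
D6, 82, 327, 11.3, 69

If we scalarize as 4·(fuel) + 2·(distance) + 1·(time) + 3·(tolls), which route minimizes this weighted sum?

D1

D1: 4·102 + 2·43 + 1·11.2 + 3·48 = 649.2
D2: 4·58 + 2·271 + 1·2.5 + 3·0 = 776.5
D3: 4·98 + 2·570 + 1·4.9 + 3·2 = 1542.9
D4: 4·59 + 2·309 + 1·7.1 + 3·29 = 948.1
D5: 4·107 + 2·524 + 1·4.5 + 3·39 = 1597.5
D6: 4·82 + 2·327 + 1·11.3 + 3·69 = 1200.3
Lowest: D1 at 649.2.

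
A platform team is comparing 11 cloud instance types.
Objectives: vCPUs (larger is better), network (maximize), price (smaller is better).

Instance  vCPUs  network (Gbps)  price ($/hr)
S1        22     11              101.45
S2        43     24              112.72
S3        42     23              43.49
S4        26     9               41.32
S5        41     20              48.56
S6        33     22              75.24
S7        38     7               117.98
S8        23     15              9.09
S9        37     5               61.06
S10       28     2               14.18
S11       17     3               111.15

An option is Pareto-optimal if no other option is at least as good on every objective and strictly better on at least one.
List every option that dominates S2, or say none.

S1: worse on vCPUs (22 vs 43).
S3: worse on vCPUs (42 vs 43).
S4: worse on vCPUs (26 vs 43).
S5: worse on vCPUs (41 vs 43).
S6: worse on vCPUs (33 vs 43).
S7: worse on vCPUs (38 vs 43).
S8: worse on vCPUs (23 vs 43).
S9: worse on vCPUs (37 vs 43).
S10: worse on vCPUs (28 vs 43).
S11: worse on vCPUs (17 vs 43).
No option dominates S2.

none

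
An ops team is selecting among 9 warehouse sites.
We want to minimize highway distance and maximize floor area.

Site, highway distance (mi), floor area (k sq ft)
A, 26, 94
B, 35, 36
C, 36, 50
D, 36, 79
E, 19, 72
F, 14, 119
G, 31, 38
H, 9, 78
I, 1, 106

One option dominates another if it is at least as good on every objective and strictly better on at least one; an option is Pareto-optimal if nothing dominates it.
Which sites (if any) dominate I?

A: worse on highway distance (26 vs 1).
B: worse on highway distance (35 vs 1).
C: worse on highway distance (36 vs 1).
D: worse on highway distance (36 vs 1).
E: worse on highway distance (19 vs 1).
F: worse on highway distance (14 vs 1).
G: worse on highway distance (31 vs 1).
H: worse on highway distance (9 vs 1).
No option dominates I.

none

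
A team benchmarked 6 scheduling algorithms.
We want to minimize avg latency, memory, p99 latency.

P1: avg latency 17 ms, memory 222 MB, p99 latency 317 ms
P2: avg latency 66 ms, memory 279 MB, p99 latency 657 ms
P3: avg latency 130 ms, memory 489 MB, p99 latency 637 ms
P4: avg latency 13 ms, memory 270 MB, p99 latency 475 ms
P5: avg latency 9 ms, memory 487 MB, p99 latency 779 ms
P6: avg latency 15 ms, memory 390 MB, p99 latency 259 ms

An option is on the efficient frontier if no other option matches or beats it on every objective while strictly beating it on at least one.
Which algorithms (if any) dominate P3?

P1: avg latency 17≤130, memory 222≤489, p99 latency 317≤637 — dominates P3.
P4: avg latency 13≤130, memory 270≤489, p99 latency 475≤637 — dominates P3.
P6: avg latency 15≤130, memory 390≤489, p99 latency 259≤637 — dominates P3.
Others (P2, P5) are each worse than P3 on at least one objective.

P1, P4, P6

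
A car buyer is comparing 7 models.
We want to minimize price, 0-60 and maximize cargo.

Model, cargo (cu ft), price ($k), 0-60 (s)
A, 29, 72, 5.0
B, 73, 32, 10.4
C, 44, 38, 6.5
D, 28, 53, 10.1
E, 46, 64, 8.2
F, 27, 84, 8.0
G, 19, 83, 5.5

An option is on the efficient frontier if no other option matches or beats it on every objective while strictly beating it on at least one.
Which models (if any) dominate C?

A: worse on cargo (29 vs 44).
B: worse on 0-60 (10.4 vs 6.5).
D: worse on cargo (28 vs 44).
E: worse on price (64 vs 38).
F: worse on cargo (27 vs 44).
G: worse on cargo (19 vs 44).
No option dominates C.

none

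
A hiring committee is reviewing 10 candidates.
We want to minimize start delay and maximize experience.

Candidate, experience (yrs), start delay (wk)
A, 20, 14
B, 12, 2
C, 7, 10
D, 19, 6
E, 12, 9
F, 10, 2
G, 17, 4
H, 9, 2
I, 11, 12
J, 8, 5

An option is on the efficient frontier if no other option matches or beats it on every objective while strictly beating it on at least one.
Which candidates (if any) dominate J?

B, F, G, H

B: experience 12≥8, start delay 2≤5 — dominates J.
F: experience 10≥8, start delay 2≤5 — dominates J.
G: experience 17≥8, start delay 4≤5 — dominates J.
H: experience 9≥8, start delay 2≤5 — dominates J.
Others (A, C, D, E, I) are each worse than J on at least one objective.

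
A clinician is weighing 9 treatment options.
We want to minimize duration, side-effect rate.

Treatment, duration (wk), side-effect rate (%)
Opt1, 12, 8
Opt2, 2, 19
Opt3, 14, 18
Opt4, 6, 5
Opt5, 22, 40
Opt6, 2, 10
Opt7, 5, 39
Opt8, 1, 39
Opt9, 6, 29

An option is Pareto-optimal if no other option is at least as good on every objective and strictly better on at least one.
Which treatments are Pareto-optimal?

Opt1: dominated by Opt4 (duration 6≤12, side-effect rate 5≤8).
Opt2: dominated by Opt6 (duration 2≤2, side-effect rate 10≤19).
Opt3: dominated by Opt1 (duration 12≤14, side-effect rate 8≤18).
Opt4: not dominated (best side-effect rate).
Opt5: dominated by Opt1 (duration 12≤22, side-effect rate 8≤40).
Opt6: not dominated.
Opt7: dominated by Opt2 (duration 2≤5, side-effect rate 19≤39).
Opt8: not dominated (best duration).
Opt9: dominated by Opt2 (duration 2≤6, side-effect rate 19≤29).

Opt4, Opt6, Opt8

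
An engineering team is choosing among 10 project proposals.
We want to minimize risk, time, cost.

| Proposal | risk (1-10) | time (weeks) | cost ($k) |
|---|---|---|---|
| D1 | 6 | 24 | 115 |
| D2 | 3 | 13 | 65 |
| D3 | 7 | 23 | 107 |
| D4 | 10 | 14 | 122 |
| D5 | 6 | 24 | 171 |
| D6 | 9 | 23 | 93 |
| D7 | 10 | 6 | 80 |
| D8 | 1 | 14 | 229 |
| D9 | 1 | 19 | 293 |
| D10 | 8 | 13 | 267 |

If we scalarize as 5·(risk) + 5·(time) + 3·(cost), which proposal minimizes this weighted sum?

D2

D1: 5·6 + 5·24 + 3·115 = 495
D2: 5·3 + 5·13 + 3·65 = 275
D3: 5·7 + 5·23 + 3·107 = 471
D4: 5·10 + 5·14 + 3·122 = 486
D5: 5·6 + 5·24 + 3·171 = 663
D6: 5·9 + 5·23 + 3·93 = 439
D7: 5·10 + 5·6 + 3·80 = 320
D8: 5·1 + 5·14 + 3·229 = 762
D9: 5·1 + 5·19 + 3·293 = 979
D10: 5·8 + 5·13 + 3·267 = 906
Lowest: D2 at 275.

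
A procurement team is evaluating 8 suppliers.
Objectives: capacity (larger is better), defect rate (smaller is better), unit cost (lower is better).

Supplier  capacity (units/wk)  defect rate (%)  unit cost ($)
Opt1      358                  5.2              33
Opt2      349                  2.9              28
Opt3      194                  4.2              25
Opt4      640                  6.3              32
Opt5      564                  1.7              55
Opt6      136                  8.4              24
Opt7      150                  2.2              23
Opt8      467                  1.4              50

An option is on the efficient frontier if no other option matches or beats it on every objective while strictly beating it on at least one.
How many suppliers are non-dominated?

7

Opt1: not dominated.
Opt2: not dominated.
Opt3: not dominated.
Opt4: not dominated (best capacity).
Opt5: not dominated.
Opt6: dominated by Opt7 (capacity 150≥136, defect rate 2.2≤8.4, unit cost 23≤24).
Opt7: not dominated (best unit cost).
Opt8: not dominated (best defect rate).
Pareto-optimal: Opt1, Opt2, Opt3, Opt4, Opt5, Opt7, Opt8 → 7.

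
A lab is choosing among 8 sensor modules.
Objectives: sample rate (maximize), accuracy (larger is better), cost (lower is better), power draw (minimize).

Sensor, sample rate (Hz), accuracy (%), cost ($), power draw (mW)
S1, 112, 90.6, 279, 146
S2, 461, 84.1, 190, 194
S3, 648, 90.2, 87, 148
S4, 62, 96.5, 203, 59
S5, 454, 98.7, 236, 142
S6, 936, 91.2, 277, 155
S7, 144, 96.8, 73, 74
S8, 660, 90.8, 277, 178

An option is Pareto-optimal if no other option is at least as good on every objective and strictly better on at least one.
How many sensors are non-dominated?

S1: dominated by S5 (sample rate 454≥112, accuracy 98.7≥90.6, cost 236≤279, power draw 142≤146).
S2: dominated by S3 (sample rate 648≥461, accuracy 90.2≥84.1, cost 87≤190, power draw 148≤194).
S3: not dominated.
S4: not dominated (best power draw).
S5: not dominated (best accuracy).
S6: not dominated (best sample rate).
S7: not dominated (best cost).
S8: dominated by S6 (sample rate 936≥660, accuracy 91.2≥90.8, cost 277≤277, power draw 155≤178).
Pareto-optimal: S3, S4, S5, S6, S7 → 5.

5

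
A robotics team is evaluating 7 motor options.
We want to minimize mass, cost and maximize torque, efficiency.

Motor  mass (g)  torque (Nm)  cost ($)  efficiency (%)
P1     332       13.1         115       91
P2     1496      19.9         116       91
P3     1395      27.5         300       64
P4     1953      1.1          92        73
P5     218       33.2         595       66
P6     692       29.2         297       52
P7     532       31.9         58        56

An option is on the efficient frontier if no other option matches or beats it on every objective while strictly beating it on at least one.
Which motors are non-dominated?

P1, P2, P3, P4, P5, P7

P1: not dominated.
P2: not dominated.
P3: not dominated.
P4: not dominated.
P5: not dominated (best mass).
P6: dominated by P7 (mass 532≤692, torque 31.9≥29.2, cost 58≤297, efficiency 56≥52).
P7: not dominated (best cost).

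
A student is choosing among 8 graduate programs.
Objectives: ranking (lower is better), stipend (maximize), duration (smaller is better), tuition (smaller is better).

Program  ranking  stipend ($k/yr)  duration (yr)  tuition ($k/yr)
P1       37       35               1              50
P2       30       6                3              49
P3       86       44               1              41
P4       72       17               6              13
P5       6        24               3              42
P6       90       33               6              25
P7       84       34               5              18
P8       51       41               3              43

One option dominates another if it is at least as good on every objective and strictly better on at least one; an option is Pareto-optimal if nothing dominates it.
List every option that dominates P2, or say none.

P5

P5: ranking 6≤30, stipend 24≥6, duration 3≤3, tuition 42≤49 — dominates P2.
Others (P1, P3, P4, P6, P7, P8) are each worse than P2 on at least one objective.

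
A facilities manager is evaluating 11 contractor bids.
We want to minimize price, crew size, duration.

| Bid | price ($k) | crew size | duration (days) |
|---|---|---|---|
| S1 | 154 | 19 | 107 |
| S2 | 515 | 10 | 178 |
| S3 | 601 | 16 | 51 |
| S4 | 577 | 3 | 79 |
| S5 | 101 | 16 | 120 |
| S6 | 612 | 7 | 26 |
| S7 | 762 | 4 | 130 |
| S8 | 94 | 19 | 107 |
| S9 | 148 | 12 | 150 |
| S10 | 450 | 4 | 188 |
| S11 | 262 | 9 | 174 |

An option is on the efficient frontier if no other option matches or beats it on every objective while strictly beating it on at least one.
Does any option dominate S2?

Yes

S11 vs S2: price 262≤515, crew size 9≤10, duration 174≤178 — S11 is at least as good on every objective and strictly better on at least one, so S11 dominates S2.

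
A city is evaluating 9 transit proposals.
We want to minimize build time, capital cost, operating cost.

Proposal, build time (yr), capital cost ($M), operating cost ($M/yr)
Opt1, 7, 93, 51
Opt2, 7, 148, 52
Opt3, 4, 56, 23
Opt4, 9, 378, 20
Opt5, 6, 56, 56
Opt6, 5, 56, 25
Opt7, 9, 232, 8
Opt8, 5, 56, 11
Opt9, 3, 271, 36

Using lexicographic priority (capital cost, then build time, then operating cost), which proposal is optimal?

First minimize capital cost: best is 56, kept {Opt3, Opt5, Opt6, Opt8}.
Then minimize build time: best is 4, kept {Opt3}.

Opt3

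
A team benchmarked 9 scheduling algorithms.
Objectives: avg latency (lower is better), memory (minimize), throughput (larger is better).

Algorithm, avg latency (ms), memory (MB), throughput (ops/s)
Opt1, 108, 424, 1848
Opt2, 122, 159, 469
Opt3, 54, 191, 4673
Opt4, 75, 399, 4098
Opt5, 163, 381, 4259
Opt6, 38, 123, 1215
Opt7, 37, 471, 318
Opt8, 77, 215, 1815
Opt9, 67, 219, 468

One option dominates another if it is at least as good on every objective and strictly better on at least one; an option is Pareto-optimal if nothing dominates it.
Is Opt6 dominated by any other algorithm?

Opt1: worse on avg latency (108 vs 38).
Opt2: worse on avg latency (122 vs 38).
Opt3: worse on avg latency (54 vs 38).
Opt4: worse on avg latency (75 vs 38).
Opt5: worse on avg latency (163 vs 38).
Opt7: worse on memory (471 vs 123).
Opt8: worse on avg latency (77 vs 38).
Opt9: worse on avg latency (67 vs 38).
No option is at least as good as Opt6 on every objective and strictly better on one.

No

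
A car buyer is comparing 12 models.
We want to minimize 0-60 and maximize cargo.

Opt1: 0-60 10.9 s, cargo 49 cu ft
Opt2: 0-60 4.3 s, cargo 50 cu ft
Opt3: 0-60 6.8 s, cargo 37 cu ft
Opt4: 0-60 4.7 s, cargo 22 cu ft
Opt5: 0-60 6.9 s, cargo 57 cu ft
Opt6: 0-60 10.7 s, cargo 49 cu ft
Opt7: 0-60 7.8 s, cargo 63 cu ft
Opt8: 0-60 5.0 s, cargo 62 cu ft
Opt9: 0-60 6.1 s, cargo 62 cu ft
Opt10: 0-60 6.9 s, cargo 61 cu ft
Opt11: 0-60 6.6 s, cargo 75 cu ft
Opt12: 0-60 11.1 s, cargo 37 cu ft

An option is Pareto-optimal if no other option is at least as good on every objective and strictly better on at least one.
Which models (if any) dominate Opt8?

none

Opt1: worse on 0-60 (10.9 vs 5.0).
Opt2: worse on cargo (50 vs 62).
Opt3: worse on 0-60 (6.8 vs 5.0).
Opt4: worse on cargo (22 vs 62).
Opt5: worse on 0-60 (6.9 vs 5.0).
Opt6: worse on 0-60 (10.7 vs 5.0).
Opt7: worse on 0-60 (7.8 vs 5.0).
Opt9: worse on 0-60 (6.1 vs 5.0).
Opt10: worse on 0-60 (6.9 vs 5.0).
Opt11: worse on 0-60 (6.6 vs 5.0).
Opt12: worse on 0-60 (11.1 vs 5.0).
No option dominates Opt8.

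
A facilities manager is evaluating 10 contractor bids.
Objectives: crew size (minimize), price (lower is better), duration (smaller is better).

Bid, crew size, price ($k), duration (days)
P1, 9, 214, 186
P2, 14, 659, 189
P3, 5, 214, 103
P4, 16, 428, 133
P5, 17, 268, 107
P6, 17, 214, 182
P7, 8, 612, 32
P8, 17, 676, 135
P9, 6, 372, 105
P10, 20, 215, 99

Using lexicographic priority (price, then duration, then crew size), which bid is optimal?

P3

First minimize price: best is 214, kept {P1, P3, P6}.
Then minimize duration: best is 103, kept {P3}.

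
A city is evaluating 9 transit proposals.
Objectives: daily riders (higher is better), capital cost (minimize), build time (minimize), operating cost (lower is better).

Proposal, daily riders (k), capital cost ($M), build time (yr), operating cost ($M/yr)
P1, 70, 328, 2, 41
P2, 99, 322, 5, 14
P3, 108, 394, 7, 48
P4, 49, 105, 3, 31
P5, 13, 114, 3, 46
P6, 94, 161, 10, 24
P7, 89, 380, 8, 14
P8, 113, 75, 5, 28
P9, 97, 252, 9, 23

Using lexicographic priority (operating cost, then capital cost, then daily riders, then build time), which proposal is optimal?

P2

First minimize operating cost: best is 14, kept {P2, P7}.
Then minimize capital cost: best is 322, kept {P2}.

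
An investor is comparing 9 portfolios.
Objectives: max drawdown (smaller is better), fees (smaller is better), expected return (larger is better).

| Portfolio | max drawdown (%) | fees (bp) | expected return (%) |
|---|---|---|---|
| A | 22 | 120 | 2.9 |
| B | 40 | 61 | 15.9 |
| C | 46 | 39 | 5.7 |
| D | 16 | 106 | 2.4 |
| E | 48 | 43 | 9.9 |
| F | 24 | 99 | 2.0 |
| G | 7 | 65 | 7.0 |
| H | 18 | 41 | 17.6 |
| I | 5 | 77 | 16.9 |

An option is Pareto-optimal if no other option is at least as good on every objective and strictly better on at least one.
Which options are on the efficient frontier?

A: dominated by G (max drawdown 7≤22, fees 65≤120, expected return 7.0≥2.9).
B: dominated by H (max drawdown 18≤40, fees 41≤61, expected return 17.6≥15.9).
C: not dominated (best fees).
D: dominated by G (max drawdown 7≤16, fees 65≤106, expected return 7.0≥2.4).
E: dominated by H (max drawdown 18≤48, fees 41≤43, expected return 17.6≥9.9).
F: dominated by G (max drawdown 7≤24, fees 65≤99, expected return 7.0≥2.0).
G: not dominated.
H: not dominated (best expected return).
I: not dominated (best max drawdown).

C, G, H, I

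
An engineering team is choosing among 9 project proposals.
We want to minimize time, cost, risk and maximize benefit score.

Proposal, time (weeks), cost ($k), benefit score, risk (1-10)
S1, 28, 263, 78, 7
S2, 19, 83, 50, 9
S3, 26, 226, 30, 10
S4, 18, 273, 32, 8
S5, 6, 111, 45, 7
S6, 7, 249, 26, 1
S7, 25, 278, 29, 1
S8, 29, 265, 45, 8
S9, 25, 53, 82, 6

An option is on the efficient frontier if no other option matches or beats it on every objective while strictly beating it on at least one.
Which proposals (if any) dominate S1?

S9

S9: time 25≤28, cost 53≤263, benefit score 82≥78, risk 6≤7 — dominates S1.
Others (S2, S3, S4, S5, S6, S7, S8) are each worse than S1 on at least one objective.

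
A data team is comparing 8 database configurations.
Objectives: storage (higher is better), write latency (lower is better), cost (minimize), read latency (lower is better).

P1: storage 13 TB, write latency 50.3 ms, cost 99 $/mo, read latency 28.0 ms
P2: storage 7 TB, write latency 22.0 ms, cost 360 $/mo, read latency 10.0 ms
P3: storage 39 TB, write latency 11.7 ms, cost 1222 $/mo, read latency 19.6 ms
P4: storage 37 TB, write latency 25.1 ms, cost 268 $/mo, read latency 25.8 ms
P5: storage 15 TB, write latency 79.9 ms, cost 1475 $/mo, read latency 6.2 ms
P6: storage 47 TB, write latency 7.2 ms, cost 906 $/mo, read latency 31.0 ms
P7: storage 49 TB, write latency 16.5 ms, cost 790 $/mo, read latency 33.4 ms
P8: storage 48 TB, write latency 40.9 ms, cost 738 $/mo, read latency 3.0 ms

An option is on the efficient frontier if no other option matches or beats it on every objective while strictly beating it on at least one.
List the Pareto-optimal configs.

P1, P2, P3, P4, P6, P7, P8

P1: not dominated (best cost).
P2: not dominated.
P3: not dominated.
P4: not dominated.
P5: dominated by P8 (storage 48≥15, write latency 40.9≤79.9, cost 738≤1475, read latency 3.0≤6.2).
P6: not dominated (best write latency).
P7: not dominated (best storage).
P8: not dominated (best read latency).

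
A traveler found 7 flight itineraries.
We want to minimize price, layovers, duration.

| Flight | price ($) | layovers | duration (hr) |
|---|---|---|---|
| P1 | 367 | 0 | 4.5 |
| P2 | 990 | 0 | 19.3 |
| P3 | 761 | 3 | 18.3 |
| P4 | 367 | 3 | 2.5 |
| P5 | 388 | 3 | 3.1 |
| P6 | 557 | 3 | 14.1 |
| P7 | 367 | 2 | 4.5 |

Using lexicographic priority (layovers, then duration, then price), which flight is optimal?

First minimize layovers: best is 0, kept {P1, P2}.
Then minimize duration: best is 4.5, kept {P1}.

P1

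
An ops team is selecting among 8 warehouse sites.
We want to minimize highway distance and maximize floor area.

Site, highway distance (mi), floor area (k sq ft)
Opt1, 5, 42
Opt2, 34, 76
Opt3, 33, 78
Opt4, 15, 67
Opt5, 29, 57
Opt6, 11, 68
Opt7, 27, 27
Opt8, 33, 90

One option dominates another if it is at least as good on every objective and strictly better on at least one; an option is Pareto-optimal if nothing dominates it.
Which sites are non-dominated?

Opt1: not dominated (best highway distance).
Opt2: dominated by Opt3 (highway distance 33≤34, floor area 78≥76).
Opt3: dominated by Opt8 (highway distance 33≤33, floor area 90≥78).
Opt4: dominated by Opt6 (highway distance 11≤15, floor area 68≥67).
Opt5: dominated by Opt4 (highway distance 15≤29, floor area 67≥57).
Opt6: not dominated.
Opt7: dominated by Opt1 (highway distance 5≤27, floor area 42≥27).
Opt8: not dominated (best floor area).

Opt1, Opt6, Opt8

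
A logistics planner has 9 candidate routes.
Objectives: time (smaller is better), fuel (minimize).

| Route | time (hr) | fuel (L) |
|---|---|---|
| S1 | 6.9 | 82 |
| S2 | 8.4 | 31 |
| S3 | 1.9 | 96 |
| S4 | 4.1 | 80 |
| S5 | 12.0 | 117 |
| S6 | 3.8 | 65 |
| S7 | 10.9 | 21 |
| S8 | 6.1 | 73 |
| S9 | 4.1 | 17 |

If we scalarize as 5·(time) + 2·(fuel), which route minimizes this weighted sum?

S1: 5·6.9 + 2·82 = 198.5
S2: 5·8.4 + 2·31 = 104.0
S3: 5·1.9 + 2·96 = 201.5
S4: 5·4.1 + 2·80 = 180.5
S5: 5·12.0 + 2·117 = 294.0
S6: 5·3.8 + 2·65 = 149.0
S7: 5·10.9 + 2·21 = 96.5
S8: 5·6.1 + 2·73 = 176.5
S9: 5·4.1 + 2·17 = 54.5
Lowest: S9 at 54.5.

S9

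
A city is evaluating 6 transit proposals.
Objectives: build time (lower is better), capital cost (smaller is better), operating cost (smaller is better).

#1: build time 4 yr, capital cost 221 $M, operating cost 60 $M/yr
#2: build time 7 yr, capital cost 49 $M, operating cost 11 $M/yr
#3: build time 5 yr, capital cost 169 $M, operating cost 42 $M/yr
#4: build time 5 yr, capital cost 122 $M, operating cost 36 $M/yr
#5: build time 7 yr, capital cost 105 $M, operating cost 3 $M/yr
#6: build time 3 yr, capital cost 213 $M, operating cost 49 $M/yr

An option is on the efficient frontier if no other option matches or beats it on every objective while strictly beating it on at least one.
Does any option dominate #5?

No

#1: worse on capital cost (221 vs 105).
#2: worse on operating cost (11 vs 3).
#3: worse on capital cost (169 vs 105).
#4: worse on capital cost (122 vs 105).
#6: worse on capital cost (213 vs 105).
No option is at least as good as #5 on every objective and strictly better on one.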